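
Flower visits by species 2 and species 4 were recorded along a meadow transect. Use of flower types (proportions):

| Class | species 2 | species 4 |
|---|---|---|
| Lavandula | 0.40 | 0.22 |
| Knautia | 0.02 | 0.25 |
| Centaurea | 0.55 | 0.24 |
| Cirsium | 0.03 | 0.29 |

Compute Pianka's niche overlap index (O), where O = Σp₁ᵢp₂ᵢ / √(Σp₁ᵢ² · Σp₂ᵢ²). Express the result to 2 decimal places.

0.68

Σ p₁ᵢp₂ᵢ = 0.0880 + 0.0050 + 0.1320 + 0.0087 = 0.2337
Σp_1ᵢ² = 0.40² + 0.02² + 0.55² + 0.03² = 0.1600 + 0.0004 + 0.3025 + 0.0009 = 0.4638
Σp_2ᵢ² = 0.22² + 0.25² + 0.24² + 0.29² = 0.0484 + 0.0625 + 0.0576 + 0.0841 = 0.2526
O = 0.2337 / √(0.4638 × 0.2526) = 0.2337 / 0.34228 = 0.6828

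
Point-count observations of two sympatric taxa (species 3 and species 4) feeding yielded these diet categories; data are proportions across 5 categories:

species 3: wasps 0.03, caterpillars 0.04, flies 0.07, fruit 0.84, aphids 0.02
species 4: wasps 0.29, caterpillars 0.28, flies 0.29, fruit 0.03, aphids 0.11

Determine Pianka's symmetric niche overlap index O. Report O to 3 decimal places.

Σ p₁ᵢp₂ᵢ = 0.0087 + 0.0112 + 0.0203 + 0.0252 + 0.0022 = 0.0676
Σp_1ᵢ² = 0.03² + 0.04² + 0.07² + 0.84² + 0.02² = 0.0009 + 0.0016 + 0.0049 + 0.7056 + 0.0004 = 0.7134
Σp_2ᵢ² = 0.29² + 0.28² + 0.29² + 0.03² + 0.11² = 0.0841 + 0.0784 + 0.0841 + 0.0009 + 0.0121 = 0.2596
O = 0.0676 / √(0.7134 × 0.2596) = 0.0676 / 0.430347 = 0.15708

0.157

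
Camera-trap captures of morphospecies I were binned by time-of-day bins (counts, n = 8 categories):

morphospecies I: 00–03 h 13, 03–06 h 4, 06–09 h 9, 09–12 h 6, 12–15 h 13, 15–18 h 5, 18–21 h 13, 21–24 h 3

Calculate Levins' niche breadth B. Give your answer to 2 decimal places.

Proportions for morphospecies I (n=66): 13/66=0.1970, 4/66=0.0606, 9/66=0.1364, 6/66=0.0909, 13/66=0.1970, 5/66=0.0758, 13/66=0.1970, 3/66=0.0455
Σpᵢ² = 0.1970² + 0.0606² + 0.1364² + 0.0909² + 0.1970² + 0.0758² + 0.1970² + 0.0455² = 0.038809 + 0.003672 + 0.018605 + 0.008263 + 0.038809 + 0.005746 + 0.038809 + 0.002070 = 0.154783
B = 1 / 0.154783 = 6.4607

6.46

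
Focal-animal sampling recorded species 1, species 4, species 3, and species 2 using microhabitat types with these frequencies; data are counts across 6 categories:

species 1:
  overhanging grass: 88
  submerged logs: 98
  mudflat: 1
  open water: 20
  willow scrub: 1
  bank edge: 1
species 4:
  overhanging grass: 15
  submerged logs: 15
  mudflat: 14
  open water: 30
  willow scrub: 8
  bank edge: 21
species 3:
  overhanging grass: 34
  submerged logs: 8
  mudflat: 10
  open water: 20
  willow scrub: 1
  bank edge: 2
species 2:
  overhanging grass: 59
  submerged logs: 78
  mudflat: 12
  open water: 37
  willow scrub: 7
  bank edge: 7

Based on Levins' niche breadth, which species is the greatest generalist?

Proportions for species 1 (n=209): 88/209=0.4211, 98/209=0.4689, 1/209=0.0048, 20/209=0.0957, 1/209=0.0048, 1/209=0.0048
Proportions for species 4 (n=103): 15/103=0.1456, 15/103=0.1456, 14/103=0.1359, 30/103=0.2913, 8/103=0.0777, 21/103=0.2039
Proportions for species 3 (n=75): 34/75=0.4533, 8/75=0.1067, 10/75=0.1333, 20/75=0.2667, 1/75=0.0133, 2/75=0.0267
Proportions for species 2 (n=200): 59/200=0.2950, 78/200=0.3900, 12/200=0.0600, 37/200=0.1850, 7/200=0.0350, 7/200=0.0350
Σp_1ᵢ² = 0.4211² + 0.4689² + 0.0048² + 0.0957² + 0.0048² + 0.0048² = 0.177325 + 0.219867 + 0.000023 + 0.009158 + 0.000023 + 0.000023 = 0.406419
B_1 = 1 / 0.406419 = 2.4605
Σp_4ᵢ² = 0.1456² + 0.1456² + 0.1359² + 0.2913² + 0.0777² + 0.2039² = 0.021199 + 0.021199 + 0.018469 + 0.084856 + 0.006037 + 0.041575 = 0.193335
B_4 = 1 / 0.193335 = 5.1724
Σp_3ᵢ² = 0.4533² + 0.1067² + 0.1333² + 0.2667² + 0.0133² + 0.0267² = 0.205481 + 0.011385 + 0.017769 + 0.071129 + 0.000177 + 0.000713 = 0.306654
B_3 = 1 / 0.306654 = 3.2610
Σp_2ᵢ² = 0.2950² + 0.3900² + 0.0600² + 0.1850² + 0.0350² + 0.0350² = 0.087025 + 0.152100 + 0.003600 + 0.034225 + 0.001225 + 0.001225 = 0.279400
B_2 = 1 / 0.279400 = 3.5791
Highest B → broadest niche (most generalist): species 4 (B = 5.17).

species 4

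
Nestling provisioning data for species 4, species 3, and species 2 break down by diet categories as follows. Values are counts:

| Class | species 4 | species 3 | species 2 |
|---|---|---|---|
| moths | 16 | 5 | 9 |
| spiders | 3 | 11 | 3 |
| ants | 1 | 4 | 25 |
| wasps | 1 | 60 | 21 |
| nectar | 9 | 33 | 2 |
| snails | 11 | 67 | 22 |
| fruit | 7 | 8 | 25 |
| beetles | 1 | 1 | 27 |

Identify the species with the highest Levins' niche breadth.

species 2

Proportions for species 4 (n=49): 16/49=0.3265, 3/49=0.0612, 1/49=0.0204, 1/49=0.0204, 9/49=0.1837, 11/49=0.2245, 7/49=0.1429, 1/49=0.0204
Proportions for species 3 (n=189): 5/189=0.0265, 11/189=0.0582, 4/189=0.0212, 60/189=0.3175, 33/189=0.1746, 67/189=0.3545, 8/189=0.0423, 1/189=0.0053
Proportions for species 2 (n=134): 9/134=0.0672, 3/134=0.0224, 25/134=0.1866, 21/134=0.1567, 2/134=0.0149, 22/134=0.1642, 25/134=0.1866, 27/134=0.2015
Σp_4ᵢ² = 0.3265² + 0.0612² + 0.0204² + 0.0204² + 0.1837² + 0.2245² + 0.1429² + 0.0204² = 0.106602 + 0.003745 + 0.000416 + 0.000416 + 0.033746 + 0.050400 + 0.020420 + 0.000416 = 0.216161
B_4 = 1 / 0.216161 = 4.6262
Σp_3ᵢ² = 0.0265² + 0.0582² + 0.0212² + 0.3175² + 0.1746² + 0.3545² + 0.0423² + 0.0053² = 0.000702 + 0.003387 + 0.000449 + 0.100806 + 0.030485 + 0.125670 + 0.001789 + 0.000028 = 0.263316
B_3 = 1 / 0.263316 = 3.7977
Σp_2ᵢ² = 0.0672² + 0.0224² + 0.1866² + 0.1567² + 0.0149² + 0.1642² + 0.1866² + 0.2015² = 0.004516 + 0.000502 + 0.034820 + 0.024555 + 0.000222 + 0.026962 + 0.034820 + 0.040602 = 0.166999
B_2 = 1 / 0.166999 = 5.9881
Highest B → broadest niche (most generalist): species 2 (B = 5.99).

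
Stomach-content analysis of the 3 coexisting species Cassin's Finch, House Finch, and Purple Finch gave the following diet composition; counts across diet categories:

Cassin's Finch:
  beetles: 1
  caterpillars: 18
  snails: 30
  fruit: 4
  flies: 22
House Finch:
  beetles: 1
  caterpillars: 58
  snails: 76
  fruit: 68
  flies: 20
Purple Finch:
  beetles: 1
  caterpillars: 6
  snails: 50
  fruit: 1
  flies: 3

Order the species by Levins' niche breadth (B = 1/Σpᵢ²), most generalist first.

Proportions for Cassin's Finch (n=75): 1/75=0.0133, 18/75=0.2400, 30/75=0.4000, 4/75=0.0533, 22/75=0.2933
Proportions for House Finch (n=223): 1/223=0.0045, 58/223=0.2601, 76/223=0.3408, 68/223=0.3049, 20/223=0.0897
Proportions for Purple Finch (n=61): 1/61=0.0164, 6/61=0.0984, 50/61=0.8197, 1/61=0.0164, 3/61=0.0492
Σp_Cassᵢ² = 0.0133² + 0.2400² + 0.4000² + 0.0533² + 0.2933² = 0.000177 + 0.057600 + 0.160000 + 0.002841 + 0.086025 = 0.306643
B_Cass = 1 / 0.306643 = 3.2611
Σp_Housᵢ² = 0.0045² + 0.2601² + 0.3408² + 0.3049² + 0.0897² = 0.000020 + 0.067652 + 0.116145 + 0.092964 + 0.008046 = 0.284827
B_Hous = 1 / 0.284827 = 3.5109
Σp_Purpᵢ² = 0.0164² + 0.0984² + 0.8197² + 0.0164² + 0.0492² = 0.000269 + 0.009683 + 0.671908 + 0.000269 + 0.002421 = 0.684550
B_Purp = 1 / 0.684550 = 1.4608
Ranking by B (broadest → narrowest): House Finch (3.51) > Cassin's Finch (3.26) > Purple Finch (1.46)

House Finch > Cassin's Finch > Purple Finch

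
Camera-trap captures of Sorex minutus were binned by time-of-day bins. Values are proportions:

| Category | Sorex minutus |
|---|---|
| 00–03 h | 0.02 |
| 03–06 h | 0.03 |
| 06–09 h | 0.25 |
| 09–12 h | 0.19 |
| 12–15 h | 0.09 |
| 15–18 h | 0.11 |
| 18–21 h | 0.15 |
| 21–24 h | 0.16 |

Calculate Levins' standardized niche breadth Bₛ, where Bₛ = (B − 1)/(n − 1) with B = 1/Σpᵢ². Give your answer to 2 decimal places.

Σpᵢ² = 0.02² + 0.03² + 0.25² + 0.19² + 0.09² + 0.11² + 0.15² + 0.16² = 0.0004 + 0.0009 + 0.0625 + 0.0361 + 0.0081 + 0.0121 + 0.0225 + 0.0256 = 0.1682
B = 1 / 0.1682 = 5.9453
Bₛ = (B − 1)/(n − 1) = (5.9453 − 1)/(8 − 1) = 4.9453/7 = 0.7065

0.71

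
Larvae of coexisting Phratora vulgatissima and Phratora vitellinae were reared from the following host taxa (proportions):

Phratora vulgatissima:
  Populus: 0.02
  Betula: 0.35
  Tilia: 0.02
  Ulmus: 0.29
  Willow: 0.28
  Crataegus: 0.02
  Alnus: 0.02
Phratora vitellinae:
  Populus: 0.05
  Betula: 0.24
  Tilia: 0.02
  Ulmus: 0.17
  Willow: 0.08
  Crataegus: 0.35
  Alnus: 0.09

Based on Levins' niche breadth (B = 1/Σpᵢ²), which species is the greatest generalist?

Phratora vitellinae

Σp_vulgᵢ² = 0.02² + 0.35² + 0.02² + 0.29² + 0.28² + 0.02² + 0.02² = 0.0004 + 0.1225 + 0.0004 + 0.0841 + 0.0784 + 0.0004 + 0.0004 = 0.2866
B_vulg = 1 / 0.2866 = 3.4892
Σp_viteᵢ² = 0.05² + 0.24² + 0.02² + 0.17² + 0.08² + 0.35² + 0.09² = 0.0025 + 0.0576 + 0.0004 + 0.0289 + 0.0064 + 0.1225 + 0.0081 = 0.2264
B_vite = 1 / 0.2264 = 4.4170
Highest B → broadest niche (most generalist): Phratora vitellinae (B = 4.42).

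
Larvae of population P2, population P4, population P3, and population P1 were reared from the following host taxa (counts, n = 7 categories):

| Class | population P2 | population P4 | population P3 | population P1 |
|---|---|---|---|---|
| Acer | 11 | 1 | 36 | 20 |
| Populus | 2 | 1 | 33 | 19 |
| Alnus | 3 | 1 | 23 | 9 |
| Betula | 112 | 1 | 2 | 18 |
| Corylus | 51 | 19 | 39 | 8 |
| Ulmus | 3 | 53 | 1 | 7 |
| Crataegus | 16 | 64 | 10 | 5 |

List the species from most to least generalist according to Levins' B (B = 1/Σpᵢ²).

population P1 > population P3 > population P4 > population P2

Proportions for population P2 (n=198): 11/198=0.0556, 2/198=0.0101, 3/198=0.0152, 112/198=0.5657, 51/198=0.2576, 3/198=0.0152, 16/198=0.0808
Proportions for population P4 (n=140): 1/140=0.0071, 1/140=0.0071, 1/140=0.0071, 1/140=0.0071, 19/140=0.1357, 53/140=0.3786, 64/140=0.4571
Proportions for population P3 (n=144): 36/144=0.2500, 33/144=0.2292, 23/144=0.1597, 2/144=0.0139, 39/144=0.2708, 1/144=0.0069, 10/144=0.0694
Proportions for population P1 (n=86): 20/86=0.2326, 19/86=0.2209, 9/86=0.1047, 18/86=0.2093, 8/86=0.0930, 7/86=0.0814, 5/86=0.0581
Σp_P2ᵢ² = 0.0556² + 0.0101² + 0.0152² + 0.5657² + 0.2576² + 0.0152² + 0.0808² = 0.003091 + 0.000102 + 0.000231 + 0.320016 + 0.066358 + 0.000231 + 0.006529 = 0.396558
B_P2 = 1 / 0.396558 = 2.5217
Σp_P4ᵢ² = 0.0071² + 0.0071² + 0.0071² + 0.0071² + 0.1357² + 0.3786² + 0.4571² = 0.000050 + 0.000050 + 0.000050 + 0.000050 + 0.018414 + 0.143338 + 0.208940 = 0.370892
B_P4 = 1 / 0.370892 = 2.6962
Σp_P3ᵢ² = 0.2500² + 0.2292² + 0.1597² + 0.0139² + 0.2708² + 0.0069² + 0.0694² = 0.062500 + 0.052533 + 0.025504 + 0.000193 + 0.073333 + 0.000048 + 0.004816 = 0.218927
B_P3 = 1 / 0.218927 = 4.5677
Σp_P1ᵢ² = 0.2326² + 0.2209² + 0.1047² + 0.2093² + 0.0930² + 0.0814² + 0.0581² = 0.054103 + 0.048797 + 0.010962 + 0.043806 + 0.008649 + 0.006626 + 0.003376 = 0.176319
B_P1 = 1 / 0.176319 = 5.6715
Ranking by B (broadest → narrowest): population P1 (5.67) > population P3 (4.57) > population P4 (2.70) > population P2 (2.52)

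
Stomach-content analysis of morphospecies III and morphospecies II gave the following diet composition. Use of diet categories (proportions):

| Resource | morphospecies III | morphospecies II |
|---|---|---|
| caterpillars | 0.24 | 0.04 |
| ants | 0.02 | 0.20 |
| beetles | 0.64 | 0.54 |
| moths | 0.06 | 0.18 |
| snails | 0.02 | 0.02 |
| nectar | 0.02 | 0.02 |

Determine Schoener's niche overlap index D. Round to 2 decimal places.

Σ|p₁ᵢ − p₂ᵢ| = 0.20 + 0.18 + 0.10 + 0.12 + 0.00 + 0.00 = 0.60
D = 1 − ½ × 0.60 = 1 − 0.300 = 0.7000

0.70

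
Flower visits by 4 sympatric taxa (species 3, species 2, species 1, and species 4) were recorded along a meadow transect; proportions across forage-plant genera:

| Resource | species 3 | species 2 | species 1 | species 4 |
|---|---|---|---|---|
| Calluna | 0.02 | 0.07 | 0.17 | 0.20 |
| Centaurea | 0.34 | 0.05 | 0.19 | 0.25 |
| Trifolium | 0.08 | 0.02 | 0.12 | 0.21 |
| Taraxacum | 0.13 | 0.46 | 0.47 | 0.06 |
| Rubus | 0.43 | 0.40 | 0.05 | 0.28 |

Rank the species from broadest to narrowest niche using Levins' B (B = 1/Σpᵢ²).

Σp_3ᵢ² = 0.02² + 0.34² + 0.08² + 0.13² + 0.43² = 0.0004 + 0.1156 + 0.0064 + 0.0169 + 0.1849 = 0.3242
B_3 = 1 / 0.3242 = 3.0845
Σp_2ᵢ² = 0.07² + 0.05² + 0.02² + 0.46² + 0.40² = 0.0049 + 0.0025 + 0.0004 + 0.2116 + 0.1600 = 0.3794
B_2 = 1 / 0.3794 = 2.6357
Σp_1ᵢ² = 0.17² + 0.19² + 0.12² + 0.47² + 0.05² = 0.0289 + 0.0361 + 0.0144 + 0.2209 + 0.0025 = 0.3028
B_1 = 1 / 0.3028 = 3.3025
Σp_4ᵢ² = 0.20² + 0.25² + 0.21² + 0.06² + 0.28² = 0.0400 + 0.0625 + 0.0441 + 0.0036 + 0.0784 = 0.2286
B_4 = 1 / 0.2286 = 4.3745
Ranking by B (broadest → narrowest): species 4 (4.37) > species 1 (3.30) > species 3 (3.08) > species 2 (2.64)

species 4 > species 1 > species 3 > species 2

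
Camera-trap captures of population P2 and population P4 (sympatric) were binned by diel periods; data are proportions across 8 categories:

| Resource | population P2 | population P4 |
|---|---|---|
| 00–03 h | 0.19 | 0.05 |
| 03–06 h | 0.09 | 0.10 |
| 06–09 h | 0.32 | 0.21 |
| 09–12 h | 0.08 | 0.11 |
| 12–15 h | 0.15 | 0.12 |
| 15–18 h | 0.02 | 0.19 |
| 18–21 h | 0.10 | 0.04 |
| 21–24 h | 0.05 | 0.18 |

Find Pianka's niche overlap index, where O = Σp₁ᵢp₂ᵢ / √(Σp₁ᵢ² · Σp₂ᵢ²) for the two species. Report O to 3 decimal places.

Σ p₁ᵢp₂ᵢ = 0.0095 + 0.0090 + 0.0672 + 0.0088 + 0.0180 + 0.0038 + 0.0040 + 0.0090 = 0.1293
Σp_1ᵢ² = 0.19² + 0.09² + 0.32² + 0.08² + 0.15² + 0.02² + 0.10² + 0.05² = 0.0361 + 0.0081 + 0.1024 + 0.0064 + 0.0225 + 0.0004 + 0.0100 + 0.0025 = 0.1884
Σp_2ᵢ² = 0.05² + 0.10² + 0.21² + 0.11² + 0.12² + 0.19² + 0.04² + 0.18² = 0.0025 + 0.0100 + 0.0441 + 0.0121 + 0.0144 + 0.0361 + 0.0016 + 0.0324 = 0.1532
O = 0.1293 / √(0.1884 × 0.1532) = 0.1293 / 0.169891 = 0.76108

0.761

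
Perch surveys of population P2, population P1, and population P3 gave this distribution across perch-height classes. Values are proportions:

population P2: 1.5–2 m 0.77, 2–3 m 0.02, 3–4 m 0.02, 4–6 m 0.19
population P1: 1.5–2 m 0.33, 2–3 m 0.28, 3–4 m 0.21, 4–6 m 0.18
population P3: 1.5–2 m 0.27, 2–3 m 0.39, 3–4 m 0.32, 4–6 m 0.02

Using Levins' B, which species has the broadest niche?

population P1

Σp_P2ᵢ² = 0.77² + 0.02² + 0.02² + 0.19² = 0.5929 + 0.0004 + 0.0004 + 0.0361 = 0.6298
B_P2 = 1 / 0.6298 = 1.5878
Σp_P1ᵢ² = 0.33² + 0.28² + 0.21² + 0.18² = 0.1089 + 0.0784 + 0.0441 + 0.0324 = 0.2638
B_P1 = 1 / 0.2638 = 3.7908
Σp_P3ᵢ² = 0.27² + 0.39² + 0.32² + 0.02² = 0.0729 + 0.1521 + 0.1024 + 0.0004 = 0.3278
B_P3 = 1 / 0.3278 = 3.0506
Highest B → broadest niche (most generalist): population P1 (B = 3.79).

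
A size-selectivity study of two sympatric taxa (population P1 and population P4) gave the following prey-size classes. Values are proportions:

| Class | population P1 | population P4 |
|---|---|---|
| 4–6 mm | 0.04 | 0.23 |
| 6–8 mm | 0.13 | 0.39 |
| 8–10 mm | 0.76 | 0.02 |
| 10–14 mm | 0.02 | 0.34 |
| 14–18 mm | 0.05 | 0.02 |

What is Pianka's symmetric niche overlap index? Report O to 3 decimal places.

Σ p₁ᵢp₂ᵢ = 0.0092 + 0.0507 + 0.0152 + 0.0068 + 0.0010 = 0.0829
Σp_1ᵢ² = 0.04² + 0.13² + 0.76² + 0.02² + 0.05² = 0.0016 + 0.0169 + 0.5776 + 0.0004 + 0.0025 = 0.5990
Σp_2ᵢ² = 0.23² + 0.39² + 0.02² + 0.34² + 0.02² = 0.0529 + 0.1521 + 0.0004 + 0.1156 + 0.0004 = 0.3214
O = 0.0829 / √(0.5990 × 0.3214) = 0.0829 / 0.438769 = 0.18894

0.189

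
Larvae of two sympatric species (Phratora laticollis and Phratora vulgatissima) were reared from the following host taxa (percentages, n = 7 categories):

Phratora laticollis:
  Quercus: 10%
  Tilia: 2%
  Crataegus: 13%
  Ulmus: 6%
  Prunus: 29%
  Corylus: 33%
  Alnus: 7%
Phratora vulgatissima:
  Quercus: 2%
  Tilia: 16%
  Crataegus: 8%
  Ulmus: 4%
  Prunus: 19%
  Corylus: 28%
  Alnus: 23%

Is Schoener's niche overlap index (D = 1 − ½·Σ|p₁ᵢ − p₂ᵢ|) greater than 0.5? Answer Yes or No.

Convert percentages to proportions (divide by 100).
Σ|p₁ᵢ − p₂ᵢ| = 0.08 + 0.14 + 0.05 + 0.02 + 0.10 + 0.05 + 0.16 = 0.60
D = 1 − ½ × 0.60 = 1 − 0.300 = 0.7000
D = 0.7000 > 0.5 → Yes.

Yes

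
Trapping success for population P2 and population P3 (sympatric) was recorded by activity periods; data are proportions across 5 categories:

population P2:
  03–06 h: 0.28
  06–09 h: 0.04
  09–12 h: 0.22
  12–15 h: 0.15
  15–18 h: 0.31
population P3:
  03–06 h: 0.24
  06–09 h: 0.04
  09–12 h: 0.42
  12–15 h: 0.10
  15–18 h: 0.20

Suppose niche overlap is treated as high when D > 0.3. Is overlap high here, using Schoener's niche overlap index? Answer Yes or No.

Yes

Σ|p₁ᵢ − p₂ᵢ| = 0.04 + 0.00 + 0.20 + 0.05 + 0.11 = 0.40
D = 1 − ½ × 0.40 = 1 − 0.200 = 0.8000
D = 0.8000 > 0.3 → Yes.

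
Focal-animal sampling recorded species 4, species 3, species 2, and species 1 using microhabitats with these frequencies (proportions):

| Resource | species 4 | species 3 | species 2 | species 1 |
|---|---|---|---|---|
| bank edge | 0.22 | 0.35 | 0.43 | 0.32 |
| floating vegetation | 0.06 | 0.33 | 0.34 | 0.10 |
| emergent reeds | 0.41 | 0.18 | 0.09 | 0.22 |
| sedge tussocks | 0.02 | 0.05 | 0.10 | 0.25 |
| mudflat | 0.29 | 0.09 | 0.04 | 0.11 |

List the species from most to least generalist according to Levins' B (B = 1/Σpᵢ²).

Σp_4ᵢ² = 0.22² + 0.06² + 0.41² + 0.02² + 0.29² = 0.0484 + 0.0036 + 0.1681 + 0.0004 + 0.0841 = 0.3046
B_4 = 1 / 0.3046 = 3.2830
Σp_3ᵢ² = 0.35² + 0.33² + 0.18² + 0.05² + 0.09² = 0.1225 + 0.1089 + 0.0324 + 0.0025 + 0.0081 = 0.2744
B_3 = 1 / 0.2744 = 3.6443
Σp_2ᵢ² = 0.43² + 0.34² + 0.09² + 0.10² + 0.04² = 0.1849 + 0.1156 + 0.0081 + 0.0100 + 0.0016 = 0.3202
B_2 = 1 / 0.3202 = 3.1230
Σp_1ᵢ² = 0.32² + 0.10² + 0.22² + 0.25² + 0.11² = 0.1024 + 0.0100 + 0.0484 + 0.0625 + 0.0121 = 0.2354
B_1 = 1 / 0.2354 = 4.2481
Ranking by B (broadest → narrowest): species 1 (4.25) > species 3 (3.64) > species 4 (3.28) > species 2 (3.12)

species 1 > species 3 > species 4 > species 2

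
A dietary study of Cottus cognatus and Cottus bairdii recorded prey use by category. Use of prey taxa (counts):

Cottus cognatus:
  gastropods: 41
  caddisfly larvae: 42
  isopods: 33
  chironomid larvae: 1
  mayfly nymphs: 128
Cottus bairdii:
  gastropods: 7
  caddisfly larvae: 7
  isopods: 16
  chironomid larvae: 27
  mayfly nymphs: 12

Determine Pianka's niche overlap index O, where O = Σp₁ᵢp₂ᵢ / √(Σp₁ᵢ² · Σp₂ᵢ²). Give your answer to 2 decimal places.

0.53

Proportions for Cottus cognatus (n=245): 41/245=0.1673, 42/245=0.1714, 33/245=0.1347, 1/245=0.0041, 128/245=0.5224
Proportions for Cottus bairdii (n=69): 7/69=0.1014, 7/69=0.1014, 16/69=0.2319, 27/69=0.3913, 12/69=0.1739
Σ p₁ᵢp₂ᵢ = 0.016964 + 0.017380 + 0.031237 + 0.001604 + 0.090845 = 0.158030
Σp_1ᵢ² = 0.1673² + 0.1714² + 0.1347² + 0.0041² + 0.5224² = 0.027989 + 0.029378 + 0.018144 + 0.000017 + 0.272902 = 0.348430
Σp_2ᵢ² = 0.1014² + 0.1014² + 0.2319² + 0.3913² + 0.1739² = 0.010282 + 0.010282 + 0.053778 + 0.153116 + 0.030241 = 0.257699
O = 0.158030 / √(0.348430 × 0.257699) = 0.158030 / 0.2996499 = 0.5274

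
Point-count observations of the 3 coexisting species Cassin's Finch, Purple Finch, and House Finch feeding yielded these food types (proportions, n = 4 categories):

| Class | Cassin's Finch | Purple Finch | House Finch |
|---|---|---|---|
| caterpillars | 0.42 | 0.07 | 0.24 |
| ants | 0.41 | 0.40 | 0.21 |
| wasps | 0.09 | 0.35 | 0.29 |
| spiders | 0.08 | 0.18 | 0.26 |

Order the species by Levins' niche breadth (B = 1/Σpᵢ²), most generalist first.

Σp_Cassᵢ² = 0.42² + 0.41² + 0.09² + 0.08² = 0.1764 + 0.1681 + 0.0081 + 0.0064 = 0.3590
B_Cass = 1 / 0.3590 = 2.7855
Σp_Purpᵢ² = 0.07² + 0.40² + 0.35² + 0.18² = 0.0049 + 0.1600 + 0.1225 + 0.0324 = 0.3198
B_Purp = 1 / 0.3198 = 3.1270
Σp_Housᵢ² = 0.24² + 0.21² + 0.29² + 0.26² = 0.0576 + 0.0441 + 0.0841 + 0.0676 = 0.2534
B_Hous = 1 / 0.2534 = 3.9463
Ranking by B (broadest → narrowest): House Finch (3.95) > Purple Finch (3.13) > Cassin's Finch (2.79)

House Finch > Purple Finch > Cassin's Finch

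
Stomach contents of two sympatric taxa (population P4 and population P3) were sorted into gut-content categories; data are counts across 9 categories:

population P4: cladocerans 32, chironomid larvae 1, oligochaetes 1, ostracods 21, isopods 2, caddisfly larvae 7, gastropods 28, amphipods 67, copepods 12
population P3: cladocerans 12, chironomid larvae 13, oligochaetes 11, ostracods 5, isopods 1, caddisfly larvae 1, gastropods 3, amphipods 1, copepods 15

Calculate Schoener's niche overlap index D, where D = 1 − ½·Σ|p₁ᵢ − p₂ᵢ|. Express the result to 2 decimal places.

0.44

Proportions for population P4 (n=171): 32/171=0.1871, 1/171=0.0058, 1/171=0.0058, 21/171=0.1228, 2/171=0.0117, 7/171=0.0409, 28/171=0.1637, 67/171=0.3918, 12/171=0.0702
Proportions for population P3 (n=62): 12/62=0.1935, 13/62=0.2097, 11/62=0.1774, 5/62=0.0806, 1/62=0.0161, 1/62=0.0161, 3/62=0.0484, 1/62=0.0161, 15/62=0.2419
Σ|p₁ᵢ − p₂ᵢ| = 0.0064 + 0.2039 + 0.1716 + 0.0422 + 0.0044 + 0.0248 + 0.1153 + 0.3757 + 0.1717 = 1.1160
D = 1 − ½ × 1.1160 = 1 − 0.55800 = 0.44200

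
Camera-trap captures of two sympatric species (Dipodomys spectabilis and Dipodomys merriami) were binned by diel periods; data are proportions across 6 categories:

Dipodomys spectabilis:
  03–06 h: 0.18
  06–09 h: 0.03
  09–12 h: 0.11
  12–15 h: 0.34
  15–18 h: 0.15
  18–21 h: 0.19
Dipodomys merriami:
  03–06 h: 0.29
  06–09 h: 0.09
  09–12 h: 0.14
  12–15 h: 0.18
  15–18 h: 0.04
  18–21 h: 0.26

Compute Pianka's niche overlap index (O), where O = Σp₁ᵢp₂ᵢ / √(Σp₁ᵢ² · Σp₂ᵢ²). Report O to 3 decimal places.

0.863

Σ p₁ᵢp₂ᵢ = 0.0522 + 0.0027 + 0.0154 + 0.0612 + 0.0060 + 0.0494 = 0.1869
Σp_1ᵢ² = 0.18² + 0.03² + 0.11² + 0.34² + 0.15² + 0.19² = 0.0324 + 0.0009 + 0.0121 + 0.1156 + 0.0225 + 0.0361 = 0.2196
Σp_2ᵢ² = 0.29² + 0.09² + 0.14² + 0.18² + 0.04² + 0.26² = 0.0841 + 0.0081 + 0.0196 + 0.0324 + 0.0016 + 0.0676 = 0.2134
O = 0.1869 / √(0.2196 × 0.2134) = 0.1869 / 0.216478 = 0.86337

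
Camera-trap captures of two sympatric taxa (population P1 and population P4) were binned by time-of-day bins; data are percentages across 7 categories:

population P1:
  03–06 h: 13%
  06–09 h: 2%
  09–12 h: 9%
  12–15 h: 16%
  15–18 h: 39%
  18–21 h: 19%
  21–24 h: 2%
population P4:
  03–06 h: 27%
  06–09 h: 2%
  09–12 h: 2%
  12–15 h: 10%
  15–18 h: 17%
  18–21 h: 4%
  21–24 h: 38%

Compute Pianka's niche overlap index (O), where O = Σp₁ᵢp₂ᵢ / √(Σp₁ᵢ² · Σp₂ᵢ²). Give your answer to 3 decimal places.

0.542

Convert percentages to proportions (divide by 100).
Σ p₁ᵢp₂ᵢ = 0.0351 + 0.0004 + 0.0018 + 0.0160 + 0.0663 + 0.0076 + 0.0076 = 0.1348
Σp_1ᵢ² = 0.13² + 0.02² + 0.09² + 0.16² + 0.39² + 0.19² + 0.02² = 0.0169 + 0.0004 + 0.0081 + 0.0256 + 0.1521 + 0.0361 + 0.0004 = 0.2396
Σp_2ᵢ² = 0.27² + 0.02² + 0.02² + 0.10² + 0.17² + 0.04² + 0.38² = 0.0729 + 0.0004 + 0.0004 + 0.0100 + 0.0289 + 0.0016 + 0.1444 = 0.2586
O = 0.1348 / √(0.2396 × 0.2586) = 0.1348 / 0.248919 = 0.54154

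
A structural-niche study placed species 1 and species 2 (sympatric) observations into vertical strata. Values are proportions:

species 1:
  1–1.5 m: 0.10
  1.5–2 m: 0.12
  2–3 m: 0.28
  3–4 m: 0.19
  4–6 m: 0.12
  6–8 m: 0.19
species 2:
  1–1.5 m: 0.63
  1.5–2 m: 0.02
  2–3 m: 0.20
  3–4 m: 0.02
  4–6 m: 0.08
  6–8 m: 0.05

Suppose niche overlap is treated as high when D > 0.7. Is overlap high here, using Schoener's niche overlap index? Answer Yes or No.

Σ|p₁ᵢ − p₂ᵢ| = 0.53 + 0.10 + 0.08 + 0.17 + 0.04 + 0.14 = 1.06
D = 1 − ½ × 1.06 = 1 − 0.530 = 0.4700
D = 0.4700 < 0.7 → No.

No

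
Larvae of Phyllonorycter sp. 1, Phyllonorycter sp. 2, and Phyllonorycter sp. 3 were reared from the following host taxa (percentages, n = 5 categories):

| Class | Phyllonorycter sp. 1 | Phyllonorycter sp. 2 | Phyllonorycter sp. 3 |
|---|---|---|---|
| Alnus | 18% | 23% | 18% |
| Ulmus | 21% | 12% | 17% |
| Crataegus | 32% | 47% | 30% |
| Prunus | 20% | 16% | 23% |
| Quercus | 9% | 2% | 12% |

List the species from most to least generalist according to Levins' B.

Phyllonorycter sp. 3 > Phyllonorycter sp. 1 > Phyllonorycter sp. 2

Convert percentages to proportions (divide by 100).
Σp_1ᵢ² = 0.18² + 0.21² + 0.32² + 0.20² + 0.09² = 0.0324 + 0.0441 + 0.1024 + 0.0400 + 0.0081 = 0.2270
B_1 = 1 / 0.2270 = 4.4053
Σp_2ᵢ² = 0.23² + 0.12² + 0.47² + 0.16² + 0.02² = 0.0529 + 0.0144 + 0.2209 + 0.0256 + 0.0004 = 0.3142
B_2 = 1 / 0.3142 = 3.1827
Σp_3ᵢ² = 0.18² + 0.17² + 0.30² + 0.23² + 0.12² = 0.0324 + 0.0289 + 0.0900 + 0.0529 + 0.0144 = 0.2186
B_3 = 1 / 0.2186 = 4.5746
Ranking by B (broadest → narrowest): Phyllonorycter sp. 3 (4.57) > Phyllonorycter sp. 1 (4.41) > Phyllonorycter sp. 2 (3.18)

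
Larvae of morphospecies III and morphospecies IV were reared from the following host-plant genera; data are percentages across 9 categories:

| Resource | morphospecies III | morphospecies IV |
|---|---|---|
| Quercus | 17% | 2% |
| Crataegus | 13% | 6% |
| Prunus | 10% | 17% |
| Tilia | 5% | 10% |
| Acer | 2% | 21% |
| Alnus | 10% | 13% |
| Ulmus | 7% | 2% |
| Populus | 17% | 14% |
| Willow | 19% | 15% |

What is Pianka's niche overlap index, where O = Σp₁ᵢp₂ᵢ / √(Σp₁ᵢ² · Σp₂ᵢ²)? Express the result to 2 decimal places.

Convert percentages to proportions (divide by 100).
Σ p₁ᵢp₂ᵢ = 0.0034 + 0.0078 + 0.0170 + 0.0050 + 0.0042 + 0.0130 + 0.0014 + 0.0238 + 0.0285 = 0.1041
Σp_1ᵢ² = 0.17² + 0.13² + 0.10² + 0.05² + 0.02² + 0.10² + 0.07² + 0.17² + 0.19² = 0.0289 + 0.0169 + 0.0100 + 0.0025 + 0.0004 + 0.0100 + 0.0049 + 0.0289 + 0.0361 = 0.1386
Σp_2ᵢ² = 0.02² + 0.06² + 0.17² + 0.10² + 0.21² + 0.13² + 0.02² + 0.14² + 0.15² = 0.0004 + 0.0036 + 0.0289 + 0.0100 + 0.0441 + 0.0169 + 0.0004 + 0.0196 + 0.0225 = 0.1464
O = 0.1041 / √(0.1386 × 0.1464) = 0.1041 / 0.14245 = 0.7308

0.73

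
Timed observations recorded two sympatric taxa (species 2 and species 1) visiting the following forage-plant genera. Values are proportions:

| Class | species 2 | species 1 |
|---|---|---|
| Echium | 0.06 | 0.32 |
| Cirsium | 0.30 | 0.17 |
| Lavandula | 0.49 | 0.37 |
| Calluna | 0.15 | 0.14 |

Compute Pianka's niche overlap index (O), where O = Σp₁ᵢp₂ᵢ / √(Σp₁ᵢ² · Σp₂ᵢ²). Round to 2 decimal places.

Σ p₁ᵢp₂ᵢ = 0.0192 + 0.0510 + 0.1813 + 0.0210 = 0.2725
Σp_1ᵢ² = 0.06² + 0.30² + 0.49² + 0.15² = 0.0036 + 0.0900 + 0.2401 + 0.0225 = 0.3562
Σp_2ᵢ² = 0.32² + 0.17² + 0.37² + 0.14² = 0.1024 + 0.0289 + 0.1369 + 0.0196 = 0.2878
O = 0.2725 / √(0.3562 × 0.2878) = 0.2725 / 0.32018 = 0.8511

0.85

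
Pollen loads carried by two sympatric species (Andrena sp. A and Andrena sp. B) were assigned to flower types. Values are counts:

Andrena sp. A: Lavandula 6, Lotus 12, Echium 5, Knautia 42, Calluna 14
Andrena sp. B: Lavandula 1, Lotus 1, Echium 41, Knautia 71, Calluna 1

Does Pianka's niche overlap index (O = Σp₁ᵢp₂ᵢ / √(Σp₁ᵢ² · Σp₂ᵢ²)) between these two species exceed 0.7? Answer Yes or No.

Yes

Proportions for Andrena sp. A (n=79): 6/79=0.0759, 12/79=0.1519, 5/79=0.0633, 42/79=0.5316, 14/79=0.1772
Proportions for Andrena sp. B (n=115): 1/115=0.0087, 1/115=0.0087, 41/115=0.3565, 71/115=0.6174, 1/115=0.0087
Σ p₁ᵢp₂ᵢ = 0.000660 + 0.001322 + 0.022566 + 0.328210 + 0.001542 = 0.354300
Σp_1ᵢ² = 0.0759² + 0.1519² + 0.0633² + 0.5316² + 0.1772² = 0.005761 + 0.023074 + 0.004007 + 0.282599 + 0.031400 = 0.346841
Σp_2ᵢ² = 0.0087² + 0.0087² + 0.3565² + 0.6174² + 0.0087² = 0.000076 + 0.000076 + 0.127092 + 0.381183 + 0.000076 = 0.508503
O = 0.354300 / √(0.346841 × 0.508503) = 0.354300 / 0.4199639 = 0.8436
O = 0.8436 > 0.7 → Yes.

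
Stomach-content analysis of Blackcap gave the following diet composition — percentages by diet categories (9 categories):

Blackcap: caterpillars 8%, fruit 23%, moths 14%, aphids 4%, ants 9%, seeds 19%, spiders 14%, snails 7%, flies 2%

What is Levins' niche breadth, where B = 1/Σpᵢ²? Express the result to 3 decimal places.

6.684

Convert percentages to proportions (divide by 100).
Σpᵢ² = 0.08² + 0.23² + 0.14² + 0.04² + 0.09² + 0.19² + 0.14² + 0.07² + 0.02² = 0.0064 + 0.0529 + 0.0196 + 0.0016 + 0.0081 + 0.0361 + 0.0196 + 0.0049 + 0.0004 = 0.1496
B = 1 / 0.1496 = 6.68449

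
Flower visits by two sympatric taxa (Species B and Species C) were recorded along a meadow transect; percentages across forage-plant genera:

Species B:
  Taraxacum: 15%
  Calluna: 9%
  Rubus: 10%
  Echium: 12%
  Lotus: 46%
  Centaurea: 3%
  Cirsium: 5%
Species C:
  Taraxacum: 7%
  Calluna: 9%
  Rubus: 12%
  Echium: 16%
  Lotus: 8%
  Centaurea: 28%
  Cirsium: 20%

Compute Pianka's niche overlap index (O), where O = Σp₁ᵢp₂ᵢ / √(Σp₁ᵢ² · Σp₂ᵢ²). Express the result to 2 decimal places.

Convert percentages to proportions (divide by 100).
Σ p₁ᵢp₂ᵢ = 0.0105 + 0.0081 + 0.0120 + 0.0192 + 0.0368 + 0.0084 + 0.0100 = 0.1050
Σp_1ᵢ² = 0.15² + 0.09² + 0.10² + 0.12² + 0.46² + 0.03² + 0.05² = 0.0225 + 0.0081 + 0.0100 + 0.0144 + 0.2116 + 0.0009 + 0.0025 = 0.2700
Σp_2ᵢ² = 0.07² + 0.09² + 0.12² + 0.16² + 0.08² + 0.28² + 0.20² = 0.0049 + 0.0081 + 0.0144 + 0.0256 + 0.0064 + 0.0784 + 0.0400 = 0.1778
O = 0.1050 / √(0.2700 × 0.1778) = 0.1050 / 0.21910 = 0.4792

0.48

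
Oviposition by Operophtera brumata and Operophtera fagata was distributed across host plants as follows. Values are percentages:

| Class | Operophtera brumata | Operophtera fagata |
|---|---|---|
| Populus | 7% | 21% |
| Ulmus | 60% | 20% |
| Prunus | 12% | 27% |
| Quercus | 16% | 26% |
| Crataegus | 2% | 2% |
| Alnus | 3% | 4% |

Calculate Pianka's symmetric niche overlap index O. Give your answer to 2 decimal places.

0.69

Convert percentages to proportions (divide by 100).
Σ p₁ᵢp₂ᵢ = 0.0147 + 0.1200 + 0.0324 + 0.0416 + 0.0004 + 0.0012 = 0.2103
Σp_1ᵢ² = 0.07² + 0.60² + 0.12² + 0.16² + 0.02² + 0.03² = 0.0049 + 0.3600 + 0.0144 + 0.0256 + 0.0004 + 0.0009 = 0.4062
Σp_2ᵢ² = 0.21² + 0.20² + 0.27² + 0.26² + 0.02² + 0.04² = 0.0441 + 0.0400 + 0.0729 + 0.0676 + 0.0004 + 0.0016 = 0.2266
O = 0.2103 / √(0.4062 × 0.2266) = 0.2103 / 0.30339 = 0.6932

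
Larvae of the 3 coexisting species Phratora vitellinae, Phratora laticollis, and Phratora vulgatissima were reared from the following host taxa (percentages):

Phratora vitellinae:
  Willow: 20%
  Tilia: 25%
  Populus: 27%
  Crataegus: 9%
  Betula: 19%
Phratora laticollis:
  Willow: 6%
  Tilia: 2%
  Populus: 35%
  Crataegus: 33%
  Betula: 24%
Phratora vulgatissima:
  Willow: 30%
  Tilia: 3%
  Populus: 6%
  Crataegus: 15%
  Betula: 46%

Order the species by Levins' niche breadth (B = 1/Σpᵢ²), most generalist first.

Convert percentages to proportions (divide by 100).
Σp_viteᵢ² = 0.20² + 0.25² + 0.27² + 0.09² + 0.19² = 0.0400 + 0.0625 + 0.0729 + 0.0081 + 0.0361 = 0.2196
B_vite = 1 / 0.2196 = 4.5537
Σp_latiᵢ² = 0.06² + 0.02² + 0.35² + 0.33² + 0.24² = 0.0036 + 0.0004 + 0.1225 + 0.1089 + 0.0576 = 0.2930
B_lati = 1 / 0.2930 = 3.4130
Σp_vulgᵢ² = 0.30² + 0.03² + 0.06² + 0.15² + 0.46² = 0.0900 + 0.0009 + 0.0036 + 0.0225 + 0.2116 = 0.3286
B_vulg = 1 / 0.3286 = 3.0432
Ranking by B (broadest → narrowest): Phratora vitellinae (4.55) > Phratora laticollis (3.41) > Phratora vulgatissima (3.04)

Phratora vitellinae > Phratora laticollis > Phratora vulgatissima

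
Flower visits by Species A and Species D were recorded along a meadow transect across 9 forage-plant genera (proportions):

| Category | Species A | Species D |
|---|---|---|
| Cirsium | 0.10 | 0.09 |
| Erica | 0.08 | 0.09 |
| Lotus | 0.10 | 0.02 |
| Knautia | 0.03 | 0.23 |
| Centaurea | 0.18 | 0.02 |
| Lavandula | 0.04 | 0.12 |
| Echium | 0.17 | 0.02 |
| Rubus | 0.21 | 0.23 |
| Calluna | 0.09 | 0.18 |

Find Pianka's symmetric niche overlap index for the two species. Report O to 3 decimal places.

Σ p₁ᵢp₂ᵢ = 0.0090 + 0.0072 + 0.0020 + 0.0069 + 0.0036 + 0.0048 + 0.0034 + 0.0483 + 0.0162 = 0.1014
Σp_1ᵢ² = 0.10² + 0.08² + 0.10² + 0.03² + 0.18² + 0.04² + 0.17² + 0.21² + 0.09² = 0.0100 + 0.0064 + 0.0100 + 0.0009 + 0.0324 + 0.0016 + 0.0289 + 0.0441 + 0.0081 = 0.1424
Σp_2ᵢ² = 0.09² + 0.09² + 0.02² + 0.23² + 0.02² + 0.12² + 0.02² + 0.23² + 0.18² = 0.0081 + 0.0081 + 0.0004 + 0.0529 + 0.0004 + 0.0144 + 0.0004 + 0.0529 + 0.0324 = 0.1700
O = 0.1014 / √(0.1424 × 0.1700) = 0.1014 / 0.155589 = 0.65172

0.652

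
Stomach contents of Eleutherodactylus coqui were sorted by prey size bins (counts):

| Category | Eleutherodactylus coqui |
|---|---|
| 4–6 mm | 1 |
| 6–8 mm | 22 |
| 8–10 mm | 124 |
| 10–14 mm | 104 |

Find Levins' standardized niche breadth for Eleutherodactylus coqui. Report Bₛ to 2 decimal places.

0.45

Proportions for Eleutherodactylus coqui (n=251): 1/251=0.0040, 22/251=0.0876, 124/251=0.4940, 104/251=0.4143
Σpᵢ² = 0.0040² + 0.0876² + 0.4940² + 0.4143² = 0.000016 + 0.007674 + 0.244036 + 0.171644 = 0.423370
B = 1 / 0.423370 = 2.3620
Bₛ = (B − 1)/(n − 1) = (2.3620 − 1)/(4 − 1) = 1.3620/3 = 0.4540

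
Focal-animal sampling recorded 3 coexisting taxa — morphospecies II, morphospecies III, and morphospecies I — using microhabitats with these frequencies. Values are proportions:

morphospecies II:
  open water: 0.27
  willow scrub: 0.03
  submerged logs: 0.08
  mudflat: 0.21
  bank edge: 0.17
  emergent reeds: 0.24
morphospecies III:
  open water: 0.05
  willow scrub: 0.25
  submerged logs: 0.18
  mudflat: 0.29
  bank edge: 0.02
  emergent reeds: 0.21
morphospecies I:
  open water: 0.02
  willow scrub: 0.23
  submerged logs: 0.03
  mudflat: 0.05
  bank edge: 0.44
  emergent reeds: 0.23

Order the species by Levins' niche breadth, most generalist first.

morphospecies II > morphospecies III > morphospecies I

Σp_IIᵢ² = 0.27² + 0.03² + 0.08² + 0.21² + 0.17² + 0.24² = 0.0729 + 0.0009 + 0.0064 + 0.0441 + 0.0289 + 0.0576 = 0.2108
B_II = 1 / 0.2108 = 4.7438
Σp_IIIᵢ² = 0.05² + 0.25² + 0.18² + 0.29² + 0.02² + 0.21² = 0.0025 + 0.0625 + 0.0324 + 0.0841 + 0.0004 + 0.0441 = 0.2260
B_III = 1 / 0.2260 = 4.4248
Σp_Iᵢ² = 0.02² + 0.23² + 0.03² + 0.05² + 0.44² + 0.23² = 0.0004 + 0.0529 + 0.0009 + 0.0025 + 0.1936 + 0.0529 = 0.3032
B_I = 1 / 0.3032 = 3.2982
Ranking by B (broadest → narrowest): morphospecies II (4.74) > morphospecies III (4.42) > morphospecies I (3.30)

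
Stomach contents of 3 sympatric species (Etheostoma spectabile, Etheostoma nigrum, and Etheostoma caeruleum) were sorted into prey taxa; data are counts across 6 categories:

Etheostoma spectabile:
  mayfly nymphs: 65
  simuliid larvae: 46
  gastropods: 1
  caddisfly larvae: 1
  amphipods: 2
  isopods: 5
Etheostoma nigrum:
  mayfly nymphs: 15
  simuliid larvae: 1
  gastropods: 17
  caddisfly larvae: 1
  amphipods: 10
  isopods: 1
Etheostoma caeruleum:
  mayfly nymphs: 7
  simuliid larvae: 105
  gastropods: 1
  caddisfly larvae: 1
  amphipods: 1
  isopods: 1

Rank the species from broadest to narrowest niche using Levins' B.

Proportions for Etheostoma spectabile (n=120): 65/120=0.5417, 46/120=0.3833, 1/120=0.0083, 1/120=0.0083, 2/120=0.0167, 5/120=0.0417
Proportions for Etheostoma nigrum (n=45): 15/45=0.3333, 1/45=0.0222, 17/45=0.3778, 1/45=0.0222, 10/45=0.2222, 1/45=0.0222
Proportions for Etheostoma caeruleum (n=116): 7/116=0.0603, 105/116=0.9052, 1/116=0.0086, 1/116=0.0086, 1/116=0.0086, 1/116=0.0086
Σp_specᵢ² = 0.5417² + 0.3833² + 0.0083² + 0.0083² + 0.0167² + 0.0417² = 0.293439 + 0.146919 + 0.000069 + 0.000069 + 0.000279 + 0.001739 = 0.442514
B_spec = 1 / 0.442514 = 2.2598
Σp_nigrᵢ² = 0.3333² + 0.0222² + 0.3778² + 0.0222² + 0.2222² + 0.0222² = 0.111089 + 0.000493 + 0.142733 + 0.000493 + 0.049373 + 0.000493 = 0.304674
B_nigr = 1 / 0.304674 = 3.2822
Σp_caerᵢ² = 0.0603² + 0.9052² + 0.0086² + 0.0086² + 0.0086² + 0.0086² = 0.003636 + 0.819387 + 0.000074 + 0.000074 + 0.000074 + 0.000074 = 0.823319
B_caer = 1 / 0.823319 = 1.2146
Ranking by B (broadest → narrowest): Etheostoma nigrum (3.28) > Etheostoma spectabile (2.26) > Etheostoma caeruleum (1.21)

Etheostoma nigrum > Etheostoma spectabile > Etheostoma caeruleum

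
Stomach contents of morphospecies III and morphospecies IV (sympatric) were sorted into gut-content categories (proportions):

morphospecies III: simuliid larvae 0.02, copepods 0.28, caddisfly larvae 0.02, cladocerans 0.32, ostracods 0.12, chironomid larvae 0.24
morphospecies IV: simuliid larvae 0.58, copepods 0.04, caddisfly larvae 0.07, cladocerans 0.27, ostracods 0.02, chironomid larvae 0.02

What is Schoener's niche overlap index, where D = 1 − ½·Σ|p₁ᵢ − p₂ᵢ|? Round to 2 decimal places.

Σ|p₁ᵢ − p₂ᵢ| = 0.56 + 0.24 + 0.05 + 0.05 + 0.10 + 0.22 = 1.22
D = 1 − ½ × 1.22 = 1 − 0.610 = 0.3900

0.39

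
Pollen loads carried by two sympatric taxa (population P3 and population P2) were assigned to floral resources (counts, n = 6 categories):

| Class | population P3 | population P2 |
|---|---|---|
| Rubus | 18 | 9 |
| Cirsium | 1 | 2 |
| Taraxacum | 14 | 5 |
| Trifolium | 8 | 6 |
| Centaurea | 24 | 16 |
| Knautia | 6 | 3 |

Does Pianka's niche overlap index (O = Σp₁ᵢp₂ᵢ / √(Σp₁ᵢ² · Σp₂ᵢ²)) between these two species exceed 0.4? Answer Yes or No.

Proportions for population P3 (n=71): 18/71=0.2535, 1/71=0.0141, 14/71=0.1972, 8/71=0.1127, 24/71=0.3380, 6/71=0.0845
Proportions for population P2 (n=41): 9/41=0.2195, 2/41=0.0488, 5/41=0.1220, 6/41=0.1463, 16/41=0.3902, 3/41=0.0732
Σ p₁ᵢp₂ᵢ = 0.055643 + 0.000688 + 0.024058 + 0.016488 + 0.131888 + 0.006185 = 0.234950
Σp_1ᵢ² = 0.2535² + 0.0141² + 0.1972² + 0.1127² + 0.3380² + 0.0845² = 0.064262 + 0.000199 + 0.038888 + 0.012701 + 0.114244 + 0.007140 = 0.237434
Σp_2ᵢ² = 0.2195² + 0.0488² + 0.1220² + 0.1463² + 0.3902² + 0.0732² = 0.048180 + 0.002381 + 0.014884 + 0.021404 + 0.152256 + 0.005358 = 0.244463
O = 0.234950 / √(0.237434 × 0.244463) = 0.234950 / 0.2409229 = 0.9752
O = 0.9752 > 0.4 → Yes.

Yes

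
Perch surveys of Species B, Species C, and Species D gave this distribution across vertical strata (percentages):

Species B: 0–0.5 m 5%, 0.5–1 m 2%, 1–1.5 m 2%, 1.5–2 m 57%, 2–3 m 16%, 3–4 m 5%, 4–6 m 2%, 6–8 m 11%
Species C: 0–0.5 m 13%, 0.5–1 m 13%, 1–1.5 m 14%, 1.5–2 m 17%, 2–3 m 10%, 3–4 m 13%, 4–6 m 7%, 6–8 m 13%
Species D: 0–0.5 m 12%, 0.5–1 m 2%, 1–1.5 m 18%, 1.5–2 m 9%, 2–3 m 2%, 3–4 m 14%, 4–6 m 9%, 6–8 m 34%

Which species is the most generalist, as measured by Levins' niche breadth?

Convert percentages to proportions (divide by 100).
Σp_Bᵢ² = 0.05² + 0.02² + 0.02² + 0.57² + 0.16² + 0.05² + 0.02² + 0.11² = 0.0025 + 0.0004 + 0.0004 + 0.3249 + 0.0256 + 0.0025 + 0.0004 + 0.0121 = 0.3688
B_B = 1 / 0.3688 = 2.7115
Σp_Cᵢ² = 0.13² + 0.13² + 0.14² + 0.17² + 0.10² + 0.13² + 0.07² + 0.13² = 0.0169 + 0.0169 + 0.0196 + 0.0289 + 0.0100 + 0.0169 + 0.0049 + 0.0169 = 0.1310
B_C = 1 / 0.1310 = 7.6336
Σp_Dᵢ² = 0.12² + 0.02² + 0.18² + 0.09² + 0.02² + 0.14² + 0.09² + 0.34² = 0.0144 + 0.0004 + 0.0324 + 0.0081 + 0.0004 + 0.0196 + 0.0081 + 0.1156 = 0.1990
B_D = 1 / 0.1990 = 5.0251
Highest B → broadest niche (most generalist): Species C (B = 7.63).

Species C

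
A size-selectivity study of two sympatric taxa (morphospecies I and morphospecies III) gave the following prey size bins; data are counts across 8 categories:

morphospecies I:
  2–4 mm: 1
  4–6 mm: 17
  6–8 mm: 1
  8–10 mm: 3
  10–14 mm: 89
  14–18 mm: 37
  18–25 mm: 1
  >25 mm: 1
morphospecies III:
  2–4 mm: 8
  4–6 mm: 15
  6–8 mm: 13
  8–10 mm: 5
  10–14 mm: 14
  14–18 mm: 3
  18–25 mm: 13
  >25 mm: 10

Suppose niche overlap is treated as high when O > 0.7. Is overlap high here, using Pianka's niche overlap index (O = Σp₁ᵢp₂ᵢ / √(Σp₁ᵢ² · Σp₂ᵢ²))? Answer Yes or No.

Proportions for morphospecies I (n=150): 1/150=0.0067, 17/150=0.1133, 1/150=0.0067, 3/150=0.0200, 89/150=0.5933, 37/150=0.2467, 1/150=0.0067, 1/150=0.0067
Proportions for morphospecies III (n=81): 8/81=0.0988, 15/81=0.1852, 13/81=0.1605, 5/81=0.0617, 14/81=0.1728, 3/81=0.0370, 13/81=0.1605, 10/81=0.1235
Σ p₁ᵢp₂ᵢ = 0.000662 + 0.020983 + 0.001075 + 0.001234 + 0.102522 + 0.009128 + 0.001075 + 0.000827 = 0.137506
Σp_1ᵢ² = 0.0067² + 0.1133² + 0.0067² + 0.0200² + 0.5933² + 0.2467² + 0.0067² + 0.0067² = 0.000045 + 0.012837 + 0.000045 + 0.000400 + 0.352005 + 0.060861 + 0.000045 + 0.000045 = 0.426283
Σp_2ᵢ² = 0.0988² + 0.1852² + 0.1605² + 0.0617² + 0.1728² + 0.0370² + 0.1605² + 0.1235² = 0.009761 + 0.034299 + 0.025760 + 0.003807 + 0.029860 + 0.001369 + 0.025760 + 0.015252 = 0.145868
O = 0.137506 / √(0.426283 × 0.145868) = 0.137506 / 0.2493613 = 0.5514
O = 0.5514 < 0.7 → No.

No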